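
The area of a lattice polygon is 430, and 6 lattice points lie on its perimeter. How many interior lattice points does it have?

428

From Pick's theorem, I = A − B/2 + 1 = 430 − 6/2 + 1 = 428.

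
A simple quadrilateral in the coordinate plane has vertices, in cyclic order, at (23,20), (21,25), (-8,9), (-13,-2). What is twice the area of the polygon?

Using the shoelace formula, 2A = |[23·25 − 21·20] + [21·9 − (-8)·25] + [(-8)·(-2) − (-13)·9] + [(-13)·20 − 23·(-2)]| = 463, so the area is 463/2.

463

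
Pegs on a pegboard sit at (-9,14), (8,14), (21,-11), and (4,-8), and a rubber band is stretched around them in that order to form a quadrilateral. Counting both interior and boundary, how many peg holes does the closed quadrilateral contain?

The shoelace formula gives twice the area as |[(-9)·14 − 8·14] + [8·(-11) − 21·14] + [21·(-8) − 4·(-11)] + [4·14 − (-9)·(-8)]| = 760, so the area is 380.
The number of boundary lattice points is Σ gcd(|Δx|,|Δy|) = gcd(17,0) + gcd(13,25) + gcd(17,3) + gcd(13,22) = 17+1+1+1 = 20.
Pick's theorem gives I = A − B/2 + 1 = 380 − 20/2 + 1 = 371, so the closed region contains I + B = 371 + 20 = 391 lattice points.

391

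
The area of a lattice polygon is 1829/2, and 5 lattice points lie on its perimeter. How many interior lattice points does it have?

913

From Pick's theorem, I = A − B/2 + 1 = 1829/2 − 5/2 + 1 = 913.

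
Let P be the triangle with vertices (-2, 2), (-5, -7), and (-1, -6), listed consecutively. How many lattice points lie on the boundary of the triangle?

5

Along each edge there are gcd(|Δx|,|Δy|)+1 lattice points, so counting each shared vertex once the boundary has gcd(3,9) + gcd(4,1) + gcd(1,8) = 3+1+1 = 5.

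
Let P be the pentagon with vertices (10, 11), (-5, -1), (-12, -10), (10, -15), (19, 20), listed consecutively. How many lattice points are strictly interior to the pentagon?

422

The shoelace formula gives twice the area as |(10·(-1) − (-5)·11) + ((-5)·(-10) − (-12)·(-1)) + ((-12)·(-15) − 10·(-10)) + (10·20 − 19·(-15)) + (19·11 − 10·20)| = 857, so the area is 428.5.
Summing gcd(|Δx|,|Δy|) over the edges gives the boundary count: gcd(15,12) + gcd(7,9) + gcd(22,5) + gcd(9,35) + gcd(9,9) = 3+1+1+1+9 = 15.
Pick's theorem gives I = A − B/2 + 1 = 428.5 − 15/2 + 1 = 422.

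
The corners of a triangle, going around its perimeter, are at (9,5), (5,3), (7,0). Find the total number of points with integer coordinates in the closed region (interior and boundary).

11

Using the shoelace formula, 2A = |(9·3 − 5·5) + (5·0 − 7·3) + (7·5 − 9·0)| = 16, so the area is 8.
Along each edge there are gcd(|Δx|,|Δy|)+1 lattice points, so counting each shared vertex once the boundary has gcd(4,2) + gcd(2,3) + gcd(2,5) = 2+1+1 = 4.
Pick's theorem gives I = A − B/2 + 1 = 8 − 4/2 + 1 = 7, so the closed region contains I + B = 7 + 4 = 11 lattice points.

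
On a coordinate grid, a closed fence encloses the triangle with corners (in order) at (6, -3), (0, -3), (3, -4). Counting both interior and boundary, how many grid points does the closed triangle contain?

The shoelace formula gives twice the area as |(6·(-3) − 0·(-3)) + (0·(-4) − 3·(-3)) + (3·(-3) − 6·(-4))| = 6, so the area is 3.
Along each edge there are gcd(|Δx|,|Δy|)+1 lattice points, so counting each shared vertex once the boundary has gcd(6,0) + gcd(3,1) + gcd(3,1) = 6+1+1 = 8.
Pick's theorem gives I = A − B/2 + 1 = 3 − 8/2 + 1 = 0, so the closed region contains I + B = 0 + 8 = 8 lattice points.

8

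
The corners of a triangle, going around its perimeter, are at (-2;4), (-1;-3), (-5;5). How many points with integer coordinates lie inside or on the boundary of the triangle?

14

By the shoelace formula, twice the signed area is |[(-2)·(-3) − (-1)·4] + [(-1)·5 − (-5)·(-3)] + [(-5)·4 − (-2)·5]| = 20, so the area is 10.
Summing gcd(|Δx|,|Δy|) over the edges gives the boundary count: gcd(1,7) + gcd(4,8) + gcd(3,1) = 1+4+1 = 6.
Pick's theorem gives I = A − B/2 + 1 = 10 − 6/2 + 1 = 8, so the closed region contains I + B = 8 + 6 = 14 lattice points.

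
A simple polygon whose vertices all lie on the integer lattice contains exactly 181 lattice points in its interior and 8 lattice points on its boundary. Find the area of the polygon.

Pick's theorem states A = I + B/2 − 1, so A = 181 + 8/2 − 1 = 184.

184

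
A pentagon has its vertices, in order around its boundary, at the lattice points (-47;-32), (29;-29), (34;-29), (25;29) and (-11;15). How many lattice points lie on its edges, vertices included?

10

The number of boundary lattice points is Σ gcd(|Δx|,|Δy|) = gcd(76,3) + gcd(5,0) + gcd(9,58) + gcd(36,14) + gcd(36,47) = 1+5+1+2+1 = 10.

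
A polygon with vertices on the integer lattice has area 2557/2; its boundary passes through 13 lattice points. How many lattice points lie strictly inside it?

Pick's theorem A = I + B/2 − 1 rearranges to I = A − B/2 + 1 = 2557/2 − 13/2 + 1 = 1273.

1273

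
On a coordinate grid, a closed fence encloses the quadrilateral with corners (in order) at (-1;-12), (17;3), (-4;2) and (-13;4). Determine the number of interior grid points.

205

The shoelace formula gives twice the area as |((-1)·3 − 17·(-12)) + (17·2 − (-4)·3) + ((-4)·4 − (-13)·2) + ((-13)·(-12) − (-1)·4)| = 417, so the area is 417/2.
Along each edge there are gcd(|Δx|,|Δy|)+1 lattice points, so counting each shared vertex once the boundary has gcd(18,15) + gcd(21,1) + gcd(9,2) + gcd(12,16) = 3+1+1+4 = 9.
Pick's theorem gives I = A − B/2 + 1 = 417/2 − 9/2 + 1 = 205.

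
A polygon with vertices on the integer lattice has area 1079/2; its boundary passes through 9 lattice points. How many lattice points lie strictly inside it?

Pick's theorem A = I + B/2 − 1 rearranges to I = A − B/2 + 1 = 1079/2 − 9/2 + 1 = 536.

536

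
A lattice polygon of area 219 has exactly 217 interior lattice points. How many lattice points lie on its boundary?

6

Pick's theorem gives A = I + B/2 − 1, so B = 2(A − I + 1) = 2(219 − 217 + 1) = 6.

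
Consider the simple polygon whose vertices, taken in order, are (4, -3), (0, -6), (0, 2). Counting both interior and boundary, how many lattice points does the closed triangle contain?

Using the shoelace formula, 2A = |(4·(-6) − 0·(-3)) + (0·2 − 0·(-6)) + (0·(-3) − 4·2)| = 32, so the area is 16.
Summing gcd(|Δx|,|Δy|) over the edges gives the boundary count: gcd(4,3) + gcd(0,8) + gcd(4,5) = 1+8+1 = 10.
Pick's theorem gives I = A − B/2 + 1 = 16 − 10/2 + 1 = 12, so the closed region contains I + B = 12 + 10 = 22 lattice points.

22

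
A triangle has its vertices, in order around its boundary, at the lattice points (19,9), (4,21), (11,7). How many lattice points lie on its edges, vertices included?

12

Summing gcd(|Δx|,|Δy|) over the edges gives the boundary count: gcd(15,12) + gcd(7,14) + gcd(8,2) = 3+7+2 = 12.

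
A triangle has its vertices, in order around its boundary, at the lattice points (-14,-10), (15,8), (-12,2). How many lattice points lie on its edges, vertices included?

6

Summing gcd(|Δx|,|Δy|) over the edges gives the boundary count: gcd(29,18) + gcd(27,6) + gcd(2,12) = 1+3+2 = 6.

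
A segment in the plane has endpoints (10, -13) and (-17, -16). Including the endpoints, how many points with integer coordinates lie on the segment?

4

The number of lattice points on a segment between lattice points is gcd(|Δx|,|Δy|) + 1 = gcd(27,3) + 1 = 3 + 1 = 4.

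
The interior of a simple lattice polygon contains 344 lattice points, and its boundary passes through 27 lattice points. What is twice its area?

713

By Pick's theorem, A = I + B/2 − 1 = 344 + 27/2 − 1 = 713/2.
Hence 2A = 713.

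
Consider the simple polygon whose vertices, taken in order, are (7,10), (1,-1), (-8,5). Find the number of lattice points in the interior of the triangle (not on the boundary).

64

The shoelace formula gives twice the area as |[7·(-1) − 1·10] + [1·5 − (-8)·(-1)] + [(-8)·10 − 7·5]| = 135, so the area is 135/2.
The number of boundary lattice points is Σ gcd(|Δx|,|Δy|) = gcd(6,11) + gcd(9,6) + gcd(15,5) = 1+3+5 = 9.
Pick's theorem gives I = A − B/2 + 1 = 135/2 − 9/2 + 1 = 64.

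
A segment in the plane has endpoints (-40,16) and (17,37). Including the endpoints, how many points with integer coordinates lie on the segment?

The number of lattice points on a segment between lattice points is gcd(|Δx|,|Δy|) + 1 = gcd(57,21) + 1 = 3 + 1 = 4.

4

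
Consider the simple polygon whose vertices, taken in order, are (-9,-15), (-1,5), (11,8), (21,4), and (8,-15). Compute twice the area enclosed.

By the shoelace formula, twice the signed area is |[(-9)·5 − (-1)·(-15)] + [(-1)·8 − 11·5] + [11·4 − 21·8] + [21·(-15) − 8·4] + [8·(-15) − (-9)·(-15)]| = 849, so the area is 849/2.

849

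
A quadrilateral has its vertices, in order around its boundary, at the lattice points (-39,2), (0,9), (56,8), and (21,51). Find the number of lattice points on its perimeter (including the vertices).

Along each edge there are gcd(|Δx|,|Δy|)+1 lattice points, so counting each shared vertex once the boundary has gcd(39,7) + gcd(56,1) + gcd(35,43) + gcd(60,49) = 1+1+1+1 = 4.

4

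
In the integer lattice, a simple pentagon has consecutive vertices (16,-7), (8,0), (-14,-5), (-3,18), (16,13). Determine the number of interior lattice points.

The shoelace formula gives twice the area as |(16·0 − 8·(-7)) + (8·(-5) − (-14)·0) + ((-14)·18 − (-3)·(-5)) + ((-3)·13 − 16·18) + (16·(-7) − 16·13)| = 898, so the area is 449.
Along each edge there are gcd(|Δx|,|Δy|)+1 lattice points, so counting each shared vertex once the boundary has gcd(8,7) + gcd(22,5) + gcd(11,23) + gcd(19,5) + gcd(0,20) = 1+1+1+1+20 = 24.
By Pick's theorem A = I + B/2 − 1, so I = 449 − 24/2 + 1 = 438.

438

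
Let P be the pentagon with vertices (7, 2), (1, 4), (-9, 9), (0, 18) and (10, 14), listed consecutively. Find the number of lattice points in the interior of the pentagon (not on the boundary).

165

The shoelace formula gives twice the area as |(7·4 − 1·2) + (1·9 − (-9)·4) + ((-9)·18 − 0·9) + (0·14 − 10·18) + (10·2 − 7·14)| = 349, so the area is 349/2.
The number of boundary lattice points is Σ gcd(|Δx|,|Δy|) = gcd(6,2) + gcd(10,5) + gcd(9,9) + gcd(10,4) + gcd(3,12) = 2+5+9+2+3 = 21.
Pick's theorem gives I = A − B/2 + 1 = 349/2 − 21/2 + 1 = 165.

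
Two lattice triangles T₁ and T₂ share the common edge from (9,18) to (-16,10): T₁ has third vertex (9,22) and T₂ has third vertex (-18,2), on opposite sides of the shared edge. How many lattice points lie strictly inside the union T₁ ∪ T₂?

The union is the simple quadrilateral with vertices (9,18), (9,22), (-16,10), (-18,2) in order.
Using the shoelace formula, 2A = |(9·22 − 9·18) + (9·10 − (-16)·22) + ((-16)·2 − (-18)·10) + ((-18)·18 − 9·2)| = 284, so the area is 142.
Along each edge there are gcd(|Δx|,|Δy|)+1 lattice points, so counting each shared vertex once the boundary has gcd(0,4) + gcd(25,12) + gcd(2,8) + gcd(27,16) = 4+1+2+1 = 8.
By Pick's theorem I = A − B/2 + 1 = 142 − 8/2 + 1 = 139.

139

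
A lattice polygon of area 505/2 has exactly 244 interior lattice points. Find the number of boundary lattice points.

19

Pick's theorem gives A = I + B/2 − 1, so B = 2(A − I + 1) = 2(505/2 − 244 + 1) = 19.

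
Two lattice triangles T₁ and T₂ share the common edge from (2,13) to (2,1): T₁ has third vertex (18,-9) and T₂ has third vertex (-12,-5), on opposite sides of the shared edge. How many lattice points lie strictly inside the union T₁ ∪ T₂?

The union is the simple quadrilateral with vertices (2,13), (18,-9), (2,1), (-12,-5) in order.
The shoelace formula gives twice the area as |(2·(-9) − 18·13) + (18·1 − 2·(-9)) + (2·(-5) − (-12)·1) + ((-12)·13 − 2·(-5))| = 360, so the area is 180.
Along each edge there are gcd(|Δx|,|Δy|)+1 lattice points, so counting each shared vertex once the boundary has gcd(16,22) + gcd(16,10) + gcd(14,6) + gcd(14,18) = 2+2+2+2 = 8.
By Pick's theorem I = A − B/2 + 1 = 180 − 8/2 + 1 = 177.

177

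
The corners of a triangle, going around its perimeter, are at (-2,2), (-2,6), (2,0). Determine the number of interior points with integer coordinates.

By the shoelace formula, twice the signed area is |[(-2)·6 − (-2)·2] + [(-2)·0 − 2·6] + [2·2 − (-2)·0]| = 16, so the area is 8.
The number of boundary lattice points is Σ gcd(|Δx|,|Δy|) = gcd(0,4) + gcd(4,6) + gcd(4,2) = 4+2+2 = 8.
By Pick's theorem A = I + B/2 − 1, so I = 8 − 8/2 + 1 = 5.

5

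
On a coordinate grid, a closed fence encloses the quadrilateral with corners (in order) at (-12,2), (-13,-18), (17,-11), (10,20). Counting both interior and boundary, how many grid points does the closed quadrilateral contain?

Using the shoelace formula, 2A = |[(-12)·(-18) − (-13)·2] + [(-13)·(-11) − 17·(-18)] + [17·20 − 10·(-11)] + [10·2 − (-12)·20]| = 1401, so the area is 1401/2.
Summing gcd(|Δx|,|Δy|) over the edges gives the boundary count: gcd(1,20) + gcd(30,7) + gcd(7,31) + gcd(22,18) = 1+1+1+2 = 5.
Pick's theorem gives I = A − B/2 + 1 = 1401/2 − 5/2 + 1 = 699, so the closed region contains I + B = 699 + 5 = 704 lattice points.

704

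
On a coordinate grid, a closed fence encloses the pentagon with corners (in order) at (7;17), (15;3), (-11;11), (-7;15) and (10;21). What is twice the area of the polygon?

398

Using the shoelace formula, 2A = |(7·3 − 15·17) + (15·11 − (-11)·3) + ((-11)·15 − (-7)·11) + ((-7)·21 − 10·15) + (10·17 − 7·21)| = 398, so the area is 199.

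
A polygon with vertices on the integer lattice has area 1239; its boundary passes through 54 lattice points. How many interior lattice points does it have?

Pick's theorem A = I + B/2 − 1 rearranges to I = A − B/2 + 1 = 1239 − 54/2 + 1 = 1213.

1213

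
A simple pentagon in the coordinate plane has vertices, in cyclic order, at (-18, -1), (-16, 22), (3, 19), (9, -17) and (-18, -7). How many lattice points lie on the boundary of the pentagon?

15

The number of boundary lattice points is Σ gcd(|Δx|,|Δy|) = gcd(2,23) + gcd(19,3) + gcd(6,36) + gcd(27,10) + gcd(0,6) = 1+1+6+1+6 = 15.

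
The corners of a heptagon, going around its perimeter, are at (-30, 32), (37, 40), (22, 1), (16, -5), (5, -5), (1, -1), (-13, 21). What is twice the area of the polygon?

3186

The shoelace formula gives twice the area as |[(-30)·40 − 37·32] + [37·1 − 22·40] + [22·(-5) − 16·1] + [16·(-5) − 5·(-5)] + [5·(-1) − 1·(-5)] + [1·21 − (-13)·(-1)] + [(-13)·32 − (-30)·21]| = 3186, so the area is 1593.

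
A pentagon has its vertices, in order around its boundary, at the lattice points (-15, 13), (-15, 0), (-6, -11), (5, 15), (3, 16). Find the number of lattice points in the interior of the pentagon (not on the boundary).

311

Using the shoelace formula, 2A = |((-15)·0 − (-15)·13) + ((-15)·(-11) − (-6)·0) + ((-6)·15 − 5·(-11)) + (5·16 − 3·15) + (3·13 − (-15)·16)| = 639, so the area is 319.5.
Summing gcd(|Δx|,|Δy|) over the edges gives the boundary count: gcd(0,13) + gcd(9,11) + gcd(11,26) + gcd(2,1) + gcd(18,3) = 13+1+1+1+3 = 19.
By Pick's theorem A = I + B/2 − 1, so I = 319.5 − 19/2 + 1 = 311.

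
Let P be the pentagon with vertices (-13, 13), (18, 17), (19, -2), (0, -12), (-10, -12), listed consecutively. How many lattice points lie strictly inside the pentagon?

Using the shoelace formula, 2A = |[(-13)·17 − 18·13] + [18·(-2) − 19·17] + [19·(-12) − 0·(-2)] + [0·(-12) − (-10)·(-12)] + [(-10)·13 − (-13)·(-12)]| = 1448, so the area is 724.
The number of boundary lattice points is Σ gcd(|Δx|,|Δy|) = gcd(31,4) + gcd(1,19) + gcd(19,10) + gcd(10,0) + gcd(3,25) = 1+1+1+10+1 = 14.
Pick's theorem gives I = A − B/2 + 1 = 724 − 14/2 + 1 = 718.

718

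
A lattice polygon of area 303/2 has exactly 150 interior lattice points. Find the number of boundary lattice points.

5

Pick's theorem gives A = I + B/2 − 1, so B = 2(A − I + 1) = 2(303/2 − 150 + 1) = 5.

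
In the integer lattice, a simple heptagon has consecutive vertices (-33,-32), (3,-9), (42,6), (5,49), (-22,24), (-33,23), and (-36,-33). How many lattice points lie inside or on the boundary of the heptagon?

3146

Using the shoelace formula, 2A = |[(-33)·(-9) − 3·(-32)] + [3·6 − 42·(-9)] + [42·49 − 5·6] + [5·24 − (-22)·49] + [(-22)·23 − (-33)·24] + [(-33)·(-33) − (-36)·23] + [(-36)·(-32) − (-33)·(-33)]| = 6281, so the area is 3140.5.
Summing gcd(|Δx|,|Δy|) over the edges gives the boundary count: gcd(36,23) + gcd(39,15) + gcd(37,43) + gcd(27,25) + gcd(11,1) + gcd(3,56) + gcd(3,1) = 1+3+1+1+1+1+1 = 9.
Pick's theorem gives I = A − B/2 + 1 = 3140.5 − 9/2 + 1 = 3137, so the closed region contains I + B = 3137 + 9 = 3146 lattice points.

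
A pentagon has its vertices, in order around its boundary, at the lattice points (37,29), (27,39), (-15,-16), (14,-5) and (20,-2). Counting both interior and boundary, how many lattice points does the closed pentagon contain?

By the shoelace formula, twice the signed area is |(37·39 − 27·29) + (27·(-16) − (-15)·39) + ((-15)·(-5) − 14·(-16)) + (14·(-2) − 20·(-5)) + (20·29 − 37·(-2))| = 1838, so the area is 919.
Summing gcd(|Δx|,|Δy|) over the edges gives the boundary count: gcd(10,10) + gcd(42,55) + gcd(29,11) + gcd(6,3) + gcd(17,31) = 10+1+1+3+1 = 16.
Pick's theorem gives I = A − B/2 + 1 = 919 − 16/2 + 1 = 912, so the closed region contains I + B = 912 + 16 = 928 lattice points.

928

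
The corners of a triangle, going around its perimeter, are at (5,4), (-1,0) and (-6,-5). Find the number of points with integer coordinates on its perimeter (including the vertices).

Summing gcd(|Δx|,|Δy|) over the edges gives the boundary count: gcd(6,4) + gcd(5,5) + gcd(11,9) = 2+5+1 = 8.

8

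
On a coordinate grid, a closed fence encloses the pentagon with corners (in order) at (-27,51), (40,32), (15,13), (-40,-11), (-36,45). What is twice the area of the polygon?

By the shoelace formula, twice the signed area is |((-27)·32 − 40·51) + (40·13 − 15·32) + (15·(-11) − (-40)·13) + ((-40)·45 − (-36)·(-11)) + ((-36)·51 − (-27)·45)| = 5326, so the area is 2663.

5326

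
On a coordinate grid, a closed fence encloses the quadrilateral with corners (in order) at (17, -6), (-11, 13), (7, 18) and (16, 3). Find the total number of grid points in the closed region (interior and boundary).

The shoelace formula gives twice the area as |[17·13 − (-11)·(-6)] + [(-11)·18 − 7·13] + [7·3 − 16·18] + [16·(-6) − 17·3]| = 548, so the area is 274.
Summing gcd(|Δx|,|Δy|) over the edges gives the boundary count: gcd(28,19) + gcd(18,5) + gcd(9,15) + gcd(1,9) = 1+1+3+1 = 6.
Pick's theorem gives I = A − B/2 + 1 = 274 − 6/2 + 1 = 272, so the closed region contains I + B = 272 + 6 = 278 lattice points.

278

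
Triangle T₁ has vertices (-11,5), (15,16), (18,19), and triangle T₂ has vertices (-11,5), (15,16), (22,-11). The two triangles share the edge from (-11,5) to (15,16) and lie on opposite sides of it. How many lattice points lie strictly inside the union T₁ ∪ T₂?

410

The union is the simple quadrilateral with vertices (-11,5), (18,19), (15,16), (22,-11) in order.
Using the shoelace formula, 2A = |((-11)·19 − 18·5) + (18·16 − 15·19) + (15·(-11) − 22·16) + (22·5 − (-11)·(-11))| = 824, so the area is 412.
Along each edge there are gcd(|Δx|,|Δy|)+1 lattice points, so counting each shared vertex once the boundary has gcd(29,14) + gcd(3,3) + gcd(7,27) + gcd(33,16) = 1+3+1+1 = 6.
By Pick's theorem I = A − B/2 + 1 = 412 − 6/2 + 1 = 410.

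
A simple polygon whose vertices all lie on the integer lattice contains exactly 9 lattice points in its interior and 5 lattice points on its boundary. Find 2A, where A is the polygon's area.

By Pick's theorem, A = I + B/2 − 1 = 9 + 5/2 − 1 = 21/2.
Hence 2A = 21.

21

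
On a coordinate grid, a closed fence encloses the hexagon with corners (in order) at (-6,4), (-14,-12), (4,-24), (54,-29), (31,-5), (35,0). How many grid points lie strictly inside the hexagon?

1308

The shoelace formula gives twice the area as |[(-6)·(-12) − (-14)·4] + [(-14)·(-24) − 4·(-12)] + [4·(-29) − 54·(-24)] + [54·(-5) − 31·(-29)] + [31·0 − 35·(-5)] + [35·4 − (-6)·0]| = 2636, so the area is 1318.
Summing gcd(|Δx|,|Δy|) over the edges gives the boundary count: gcd(8,16) + gcd(18,12) + gcd(50,5) + gcd(23,24) + gcd(4,5) + gcd(41,4) = 8+6+5+1+1+1 = 22.
By Pick's theorem A = I + B/2 − 1, so I = 1318 − 22/2 + 1 = 1308.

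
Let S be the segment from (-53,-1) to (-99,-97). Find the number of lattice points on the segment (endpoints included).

3

The number of lattice points on a segment between lattice points is gcd(|Δx|,|Δy|) + 1 = gcd(46,96) + 1 = 2 + 1 = 3.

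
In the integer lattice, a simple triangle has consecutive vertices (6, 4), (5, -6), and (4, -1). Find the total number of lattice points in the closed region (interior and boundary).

Using the shoelace formula, 2A = |[6·(-6) − 5·4] + [5·(-1) − 4·(-6)] + [4·4 − 6·(-1)]| = 15, so the area is 7.5.
The number of boundary lattice points is Σ gcd(|Δx|,|Δy|) = gcd(1,10) + gcd(1,5) + gcd(2,5) = 1+1+1 = 3.
Pick's theorem gives I = A − B/2 + 1 = 7.5 − 3/2 + 1 = 7, so the closed region contains I + B = 7 + 3 = 10 lattice points.

10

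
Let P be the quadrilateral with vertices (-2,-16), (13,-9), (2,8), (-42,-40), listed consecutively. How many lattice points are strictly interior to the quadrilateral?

592

By the shoelace formula, twice the signed area is |((-2)·(-9) − 13·(-16)) + (13·8 − 2·(-9)) + (2·(-40) − (-42)·8) + ((-42)·(-16) − (-2)·(-40))| = 1196, so the area is 598.
The number of boundary lattice points is Σ gcd(|Δx|,|Δy|) = gcd(15,7) + gcd(11,17) + gcd(44,48) + gcd(40,24) = 1+1+4+8 = 14.
By Pick's theorem A = I + B/2 − 1, so I = 598 − 14/2 + 1 = 592.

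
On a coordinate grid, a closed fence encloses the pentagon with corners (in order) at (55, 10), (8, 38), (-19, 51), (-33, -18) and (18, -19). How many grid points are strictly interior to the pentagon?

Using the shoelace formula, 2A = |(55·38 − 8·10) + (8·51 − (-19)·38) + ((-19)·(-18) − (-33)·51) + ((-33)·(-19) − 18·(-18)) + (18·10 − 55·(-19))| = 7341, so the area is 7341/2.
The number of boundary lattice points is Σ gcd(|Δx|,|Δy|) = gcd(47,28) + gcd(27,13) + gcd(14,69) + gcd(51,1) + gcd(37,29) = 1+1+1+1+1 = 5.
Pick's theorem gives I = A − B/2 + 1 = 7341/2 − 5/2 + 1 = 3669.

3669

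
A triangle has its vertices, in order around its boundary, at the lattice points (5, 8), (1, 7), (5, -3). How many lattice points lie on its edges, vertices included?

Summing gcd(|Δx|,|Δy|) over the edges gives the boundary count: gcd(4,1) + gcd(4,10) + gcd(0,11) = 1+2+11 = 14.

14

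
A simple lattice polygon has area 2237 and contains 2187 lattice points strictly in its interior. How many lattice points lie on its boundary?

102

Pick's theorem gives A = I + B/2 − 1, so B = 2(A − I + 1) = 2(2237 − 2187 + 1) = 102.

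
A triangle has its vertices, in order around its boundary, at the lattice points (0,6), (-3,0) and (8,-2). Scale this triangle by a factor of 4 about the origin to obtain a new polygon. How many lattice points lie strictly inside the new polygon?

553

By the shoelace formula, twice the signed area is |(0·0 − (-3)·6) + ((-3)·(-2) − 8·0) + (8·6 − 0·(-2))| = 72, so the area is 36.
Along each edge there are gcd(|Δx|,|Δy|)+1 lattice points, so counting each shared vertex once the boundary has gcd(3,6) + gcd(11,2) + gcd(8,8) = 3+1+8 = 12.
Scaling by 4 multiplies the area by 4² = 16 (so the new area is 576) and multiplies the boundary lattice-point count by 4, giving 48.
By Pick's theorem, the interior count of the dilated polygon is 576 − 48/2 + 1 = 553.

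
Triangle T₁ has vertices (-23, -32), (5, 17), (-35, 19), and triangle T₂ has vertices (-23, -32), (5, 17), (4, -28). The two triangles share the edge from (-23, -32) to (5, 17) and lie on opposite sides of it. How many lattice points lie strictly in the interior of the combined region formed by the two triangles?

The union is the simple quadrilateral with vertices (-23, -32), (-35, 19), (5, 17), (4, -28) in order.
The shoelace formula gives twice the area as |[(-23)·19 − (-35)·(-32)] + [(-35)·17 − 5·19] + [5·(-28) − 4·17] + [4·(-32) − (-23)·(-28)]| = 3227, so the area is 1613.5.
Summing gcd(|Δx|,|Δy|) over the edges gives the boundary count: gcd(12,51) + gcd(40,2) + gcd(1,45) + gcd(27,4) = 3+2+1+1 = 7.
By Pick's theorem I = A − B/2 + 1 = 1613.5 − 7/2 + 1 = 1611.

1611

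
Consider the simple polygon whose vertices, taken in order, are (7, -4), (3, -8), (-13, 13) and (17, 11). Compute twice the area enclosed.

The shoelace formula gives twice the area as |(7·(-8) − 3·(-4)) + (3·13 − (-13)·(-8)) + ((-13)·11 − 17·13) + (17·(-4) − 7·11)| = 618, so the area is 309.

618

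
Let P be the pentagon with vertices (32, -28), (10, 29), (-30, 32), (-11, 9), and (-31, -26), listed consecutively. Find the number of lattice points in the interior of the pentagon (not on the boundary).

2369

By the shoelace formula, twice the signed area is |[32·29 − 10·(-28)] + [10·32 − (-30)·29] + [(-30)·9 − (-11)·32] + [(-11)·(-26) − (-31)·9] + [(-31)·(-28) − 32·(-26)]| = 4745, so the area is 4745/2.
Summing gcd(|Δx|,|Δy|) over the edges gives the boundary count: gcd(22,57) + gcd(40,3) + gcd(19,23) + gcd(20,35) + gcd(63,2) = 1+1+1+5+1 = 9.
By Pick's theorem A = I + B/2 − 1, so I = 4745/2 − 9/2 + 1 = 2369.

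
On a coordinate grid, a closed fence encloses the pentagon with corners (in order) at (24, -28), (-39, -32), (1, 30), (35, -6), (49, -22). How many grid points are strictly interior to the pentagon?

The shoelace formula gives twice the area as |(24·(-32) − (-39)·(-28)) + ((-39)·30 − 1·(-32)) + (1·(-6) − 35·30) + (35·(-22) − 49·(-6)) + (49·(-28) − 24·(-22))| = 5374, so the area is 2687.
The number of boundary lattice points is Σ gcd(|Δx|,|Δy|) = gcd(63,4) + gcd(40,62) + gcd(34,36) + gcd(14,16) + gcd(25,6) = 1+2+2+2+1 = 8.
By Pick's theorem A = I + B/2 − 1, so I = 2687 − 8/2 + 1 = 2684.

2684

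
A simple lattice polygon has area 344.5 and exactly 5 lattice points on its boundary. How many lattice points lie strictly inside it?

Pick's theorem A = I + B/2 − 1 rearranges to I = A − B/2 + 1 = 344.5 − 5/2 + 1 = 343.

343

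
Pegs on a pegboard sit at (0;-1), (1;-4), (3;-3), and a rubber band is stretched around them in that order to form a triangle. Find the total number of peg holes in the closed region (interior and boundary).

The shoelace formula gives twice the area as |[0·(-4) − 1·(-1)] + [1·(-3) − 3·(-4)] + [3·(-1) − 0·(-3)]| = 7, so the area is 3.5.
Along each edge there are gcd(|Δx|,|Δy|)+1 lattice points, so counting each shared vertex once the boundary has gcd(1,3) + gcd(2,1) + gcd(3,2) = 1+1+1 = 3.
Pick's theorem gives I = A − B/2 + 1 = 3.5 − 3/2 + 1 = 3, so the closed region contains I + B = 3 + 3 = 6 lattice points.

6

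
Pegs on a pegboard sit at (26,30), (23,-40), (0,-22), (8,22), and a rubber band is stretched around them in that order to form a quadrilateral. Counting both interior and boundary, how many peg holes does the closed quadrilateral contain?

Using the shoelace formula, 2A = |(26·(-40) − 23·30) + (23·(-22) − 0·(-40)) + (0·22 − 8·(-22)) + (8·30 − 26·22)| = 2392, so the area is 1196.
Along each edge there are gcd(|Δx|,|Δy|)+1 lattice points, so counting each shared vertex once the boundary has gcd(3,70) + gcd(23,18) + gcd(8,44) + gcd(18,8) = 1+1+4+2 = 8.
Pick's theorem gives I = A − B/2 + 1 = 1196 − 8/2 + 1 = 1193, so the closed region contains I + B = 1193 + 8 = 1201 lattice points.

1201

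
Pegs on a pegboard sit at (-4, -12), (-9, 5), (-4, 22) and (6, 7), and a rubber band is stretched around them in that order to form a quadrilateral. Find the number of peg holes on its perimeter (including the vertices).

8

The number of boundary lattice points is Σ gcd(|Δx|,|Δy|) = gcd(5,17) + gcd(5,17) + gcd(10,15) + gcd(10,19) = 1+1+5+1 = 8.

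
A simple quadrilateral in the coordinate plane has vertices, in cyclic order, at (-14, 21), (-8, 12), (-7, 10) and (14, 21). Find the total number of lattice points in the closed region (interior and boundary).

The shoelace formula gives twice the area as |[(-14)·12 − (-8)·21] + [(-8)·10 − (-7)·12] + [(-7)·21 − 14·10] + [14·21 − (-14)·21]| = 305, so the area is 152.5.
Summing gcd(|Δx|,|Δy|) over the edges gives the boundary count: gcd(6,9) + gcd(1,2) + gcd(21,11) + gcd(28,0) = 3+1+1+28 = 33.
Pick's theorem gives I = A − B/2 + 1 = 152.5 − 33/2 + 1 = 137, so the closed region contains I + B = 137 + 33 = 170 lattice points.

170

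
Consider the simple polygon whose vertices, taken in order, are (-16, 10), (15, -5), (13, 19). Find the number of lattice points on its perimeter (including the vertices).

4

Along each edge there are gcd(|Δx|,|Δy|)+1 lattice points, so counting each shared vertex once the boundary has gcd(31,15) + gcd(2,24) + gcd(29,9) = 1+2+1 = 4.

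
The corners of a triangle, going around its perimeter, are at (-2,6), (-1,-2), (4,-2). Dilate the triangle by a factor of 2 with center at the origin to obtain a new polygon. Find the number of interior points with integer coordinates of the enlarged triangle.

73

By the shoelace formula, twice the signed area is |[(-2)·(-2) − (-1)·6] + [(-1)·(-2) − 4·(-2)] + [4·6 − (-2)·(-2)]| = 40, so the area is 20.
Summing gcd(|Δx|,|Δy|) over the edges gives the boundary count: gcd(1,8) + gcd(5,0) + gcd(6,8) = 1+5+2 = 8.
Scaling by 2 multiplies the area by 2² = 4 (so the new area is 80) and multiplies the boundary lattice-point count by 2, giving 16.
By Pick's theorem, the interior count of the dilated polygon is 80 − 16/2 + 1 = 73.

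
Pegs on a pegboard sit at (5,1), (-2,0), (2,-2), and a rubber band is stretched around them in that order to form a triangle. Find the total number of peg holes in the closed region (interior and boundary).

13

The shoelace formula gives twice the area as |(5·0 − (-2)·1) + ((-2)·(-2) − 2·0) + (2·1 − 5·(-2))| = 18, so the area is 9.
The number of boundary lattice points is Σ gcd(|Δx|,|Δy|) = gcd(7,1) + gcd(4,2) + gcd(3,3) = 1+2+3 = 6.
Pick's theorem gives I = A − B/2 + 1 = 9 − 6/2 + 1 = 7, so the closed region contains I + B = 7 + 6 = 13 lattice points.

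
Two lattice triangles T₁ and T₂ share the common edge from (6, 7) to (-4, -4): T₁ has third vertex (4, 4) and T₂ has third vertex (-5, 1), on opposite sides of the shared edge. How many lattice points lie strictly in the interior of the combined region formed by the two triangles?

The union is the simple quadrilateral with vertices (6, 7), (4, 4), (-4, -4), (-5, 1) in order.
By the shoelace formula, twice the signed area is |(6·4 − 4·7) + (4·(-4) − (-4)·4) + ((-4)·1 − (-5)·(-4)) + ((-5)·7 − 6·1)| = 69, so the area is 34.5.
The number of boundary lattice points is Σ gcd(|Δx|,|Δy|) = gcd(2,3) + gcd(8,8) + gcd(1,5) + gcd(11,6) = 1+8+1+1 = 11.
By Pick's theorem I = A − B/2 + 1 = 34.5 − 11/2 + 1 = 30.

30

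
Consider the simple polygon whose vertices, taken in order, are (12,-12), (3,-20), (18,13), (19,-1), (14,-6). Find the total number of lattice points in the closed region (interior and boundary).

140

Using the shoelace formula, 2A = |[12·(-20) − 3·(-12)] + [3·13 − 18·(-20)] + [18·(-1) − 19·13] + [19·(-6) − 14·(-1)] + [14·(-12) − 12·(-6)]| = 266, so the area is 133.
Summing gcd(|Δx|,|Δy|) over the edges gives the boundary count: gcd(9,8) + gcd(15,33) + gcd(1,14) + gcd(5,5) + gcd(2,6) = 1+3+1+5+2 = 12.
Pick's theorem gives I = A − B/2 + 1 = 133 − 12/2 + 1 = 128, so the closed region contains I + B = 128 + 12 = 140 lattice points.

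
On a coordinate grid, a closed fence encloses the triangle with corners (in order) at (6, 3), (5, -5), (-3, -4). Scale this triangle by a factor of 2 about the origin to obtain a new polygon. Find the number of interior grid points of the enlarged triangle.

128

Using the shoelace formula, 2A = |(6·(-5) − 5·3) + (5·(-4) − (-3)·(-5)) + ((-3)·3 − 6·(-4))| = 65, so the area is 32.5.
Summing gcd(|Δx|,|Δy|) over the edges gives the boundary count: gcd(1,8) + gcd(8,1) + gcd(9,7) = 1+1+1 = 3.
Scaling by 2 multiplies the area by 2² = 4 (so the new area is 130) and multiplies the boundary lattice-point count by 2, giving 6.
By Pick's theorem, the interior count of the dilated polygon is 130 − 6/2 + 1 = 128.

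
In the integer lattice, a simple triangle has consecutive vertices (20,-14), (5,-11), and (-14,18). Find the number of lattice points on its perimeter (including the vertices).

6

The number of boundary lattice points is Σ gcd(|Δx|,|Δy|) = gcd(15,3) + gcd(19,29) + gcd(34,32) = 3+1+2 = 6.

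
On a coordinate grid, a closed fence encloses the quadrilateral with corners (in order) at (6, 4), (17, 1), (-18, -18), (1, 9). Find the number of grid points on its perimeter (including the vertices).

8

Summing gcd(|Δx|,|Δy|) over the edges gives the boundary count: gcd(11,3) + gcd(35,19) + gcd(19,27) + gcd(5,5) = 1+1+1+5 = 8.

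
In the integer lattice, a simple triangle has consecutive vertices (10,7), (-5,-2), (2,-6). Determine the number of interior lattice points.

60

Using the shoelace formula, 2A = |[10·(-2) − (-5)·7] + [(-5)·(-6) − 2·(-2)] + [2·7 − 10·(-6)]| = 123, so the area is 61.5.
Summing gcd(|Δx|,|Δy|) over the edges gives the boundary count: gcd(15,9) + gcd(7,4) + gcd(8,13) = 3+1+1 = 5.
By Pick's theorem A = I + B/2 − 1, so I = 61.5 − 5/2 + 1 = 60.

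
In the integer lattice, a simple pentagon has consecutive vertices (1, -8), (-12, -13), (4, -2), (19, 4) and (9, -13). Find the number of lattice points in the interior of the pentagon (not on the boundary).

158

By the shoelace formula, twice the signed area is |(1·(-13) − (-12)·(-8)) + ((-12)·(-2) − 4·(-13)) + (4·4 − 19·(-2)) + (19·(-13) − 9·4) + (9·(-8) − 1·(-13))| = 321, so the area is 321/2.
Along each edge there are gcd(|Δx|,|Δy|)+1 lattice points, so counting each shared vertex once the boundary has gcd(13,5) + gcd(16,11) + gcd(15,6) + gcd(10,17) + gcd(8,5) = 1+1+3+1+1 = 7.
Pick's theorem gives I = A − B/2 + 1 = 321/2 − 7/2 + 1 = 158.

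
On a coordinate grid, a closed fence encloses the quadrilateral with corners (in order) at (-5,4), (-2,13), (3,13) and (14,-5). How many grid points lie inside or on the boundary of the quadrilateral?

150

Using the shoelace formula, 2A = |[(-5)·13 − (-2)·4] + [(-2)·13 − 3·13] + [3·(-5) − 14·13] + [14·4 − (-5)·(-5)]| = 288, so the area is 144.
Along each edge there are gcd(|Δx|,|Δy|)+1 lattice points, so counting each shared vertex once the boundary has gcd(3,9) + gcd(5,0) + gcd(11,18) + gcd(19,9) = 3+5+1+1 = 10.
Pick's theorem gives I = A − B/2 + 1 = 144 − 10/2 + 1 = 140, so the closed region contains I + B = 140 + 10 = 150 lattice points.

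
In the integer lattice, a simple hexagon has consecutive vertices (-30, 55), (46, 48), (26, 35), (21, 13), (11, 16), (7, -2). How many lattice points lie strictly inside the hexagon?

The shoelace formula gives twice the area as |[(-30)·48 − 46·55] + [46·35 − 26·48] + [26·13 − 21·35] + [21·16 − 11·13] + [11·(-2) − 7·16] + [7·55 − (-30)·(-2)]| = 3621, so the area is 1810.5.
Summing gcd(|Δx|,|Δy|) over the edges gives the boundary count: gcd(76,7) + gcd(20,13) + gcd(5,22) + gcd(10,3) + gcd(4,18) + gcd(37,57) = 1+1+1+1+2+1 = 7.
By Pick's theorem A = I + B/2 − 1, so I = 1810.5 − 7/2 + 1 = 1808.

1808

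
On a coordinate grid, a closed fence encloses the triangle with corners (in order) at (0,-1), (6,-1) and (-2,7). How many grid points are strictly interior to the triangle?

17

The shoelace formula gives twice the area as |(0·(-1) − 6·(-1)) + (6·7 − (-2)·(-1)) + ((-2)·(-1) − 0·7)| = 48, so the area is 24.
Summing gcd(|Δx|,|Δy|) over the edges gives the boundary count: gcd(6,0) + gcd(8,8) + gcd(2,8) = 6+8+2 = 16.
Pick's theorem gives I = A − B/2 + 1 = 24 − 16/2 + 1 = 17.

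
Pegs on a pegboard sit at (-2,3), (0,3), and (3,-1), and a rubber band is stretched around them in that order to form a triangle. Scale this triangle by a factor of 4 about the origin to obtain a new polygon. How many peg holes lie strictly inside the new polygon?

57

The shoelace formula gives twice the area as |[(-2)·3 − 0·3] + [0·(-1) − 3·3] + [3·3 − (-2)·(-1)]| = 8, so the area is 4.
Along each edge there are gcd(|Δx|,|Δy|)+1 lattice points, so counting each shared vertex once the boundary has gcd(2,0) + gcd(3,4) + gcd(5,4) = 2+1+1 = 4.
Scaling by 4 multiplies the area by 4² = 16 (so the new area is 64) and multiplies the boundary lattice-point count by 4, giving 16.
By Pick's theorem, the interior count of the dilated polygon is 64 − 16/2 + 1 = 57.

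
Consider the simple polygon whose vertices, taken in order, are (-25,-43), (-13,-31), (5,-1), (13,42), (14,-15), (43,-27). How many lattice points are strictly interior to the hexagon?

1205

Using the shoelace formula, 2A = |((-25)·(-31) − (-13)·(-43)) + ((-13)·(-1) − 5·(-31)) + (5·42 − 13·(-1)) + (13·(-15) − 14·42) + (14·(-27) − 43·(-15)) + (43·(-43) − (-25)·(-27))| = 2433, so the area is 1216.5.
The number of boundary lattice points is Σ gcd(|Δx|,|Δy|) = gcd(12,12) + gcd(18,30) + gcd(8,43) + gcd(1,57) + gcd(29,12) + gcd(68,16) = 12+6+1+1+1+4 = 25.
Pick's theorem gives I = A − B/2 + 1 = 1216.5 − 25/2 + 1 = 1205.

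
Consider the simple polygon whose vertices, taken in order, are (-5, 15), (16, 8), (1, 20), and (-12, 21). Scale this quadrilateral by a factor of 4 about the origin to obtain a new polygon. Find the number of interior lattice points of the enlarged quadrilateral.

The shoelace formula gives twice the area as |[(-5)·8 − 16·15] + [16·20 − 1·8] + [1·21 − (-12)·20] + [(-12)·15 − (-5)·21]| = 218, so the area is 109.
The number of boundary lattice points is Σ gcd(|Δx|,|Δy|) = gcd(21,7) + gcd(15,12) + gcd(13,1) + gcd(7,6) = 7+3+1+1 = 12.
Scaling by 4 multiplies the area by 4² = 16 (so the new area is 1744) and multiplies the boundary lattice-point count by 4, giving 48.
By Pick's theorem, the interior count of the dilated polygon is 1744 − 48/2 + 1 = 1721.

1721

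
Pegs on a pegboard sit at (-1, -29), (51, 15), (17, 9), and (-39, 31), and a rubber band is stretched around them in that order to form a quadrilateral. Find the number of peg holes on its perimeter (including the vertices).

10

Along each edge there are gcd(|Δx|,|Δy|)+1 lattice points, so counting each shared vertex once the boundary has gcd(52,44) + gcd(34,6) + gcd(56,22) + gcd(38,60) = 4+2+2+2 = 10.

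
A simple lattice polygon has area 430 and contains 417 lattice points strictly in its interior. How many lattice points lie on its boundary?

Pick's theorem gives A = I + B/2 − 1, so B = 2(A − I + 1) = 2(430 − 417 + 1) = 28.

28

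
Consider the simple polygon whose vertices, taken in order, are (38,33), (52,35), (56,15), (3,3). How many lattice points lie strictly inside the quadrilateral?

724

The shoelace formula gives twice the area as |[38·35 − 52·33] + [52·15 − 56·35] + [56·3 − 3·15] + [3·33 − 38·3]| = 1458, so the area is 729.
Along each edge there are gcd(|Δx|,|Δy|)+1 lattice points, so counting each shared vertex once the boundary has gcd(14,2) + gcd(4,20) + gcd(53,12) + gcd(35,30) = 2+4+1+5 = 12.
By Pick's theorem A = I + B/2 − 1, so I = 729 − 12/2 + 1 = 724.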